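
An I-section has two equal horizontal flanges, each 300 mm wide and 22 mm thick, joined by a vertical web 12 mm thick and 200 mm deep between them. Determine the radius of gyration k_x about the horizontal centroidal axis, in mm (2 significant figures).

Treat the section as a set of non-overlapping primitives; coordinates are from the bounding-box lower-left.
Bottom flange: 300 × 22, A = 6 600 mm², y = 11 mm, Ī = 266 200 mm⁴.
Web: 12 × 200, A = 2 400 mm², y = 122 mm, Ī = 8 000 000 mm⁴.
Top flange: 300 × 22, A = 6 600 mm², y = 233 mm, Ī = 266 200 mm⁴.
By symmetry the centroid is at mid-height, ȳ = 122 mm.
Transfer each piece to the horizontal centroidal axis using Ī + A·d² with d = y − 122:
  bottom flange: d = -111 mm → contributes +81 584 800 mm⁴
  web: d = 0 mm → contributes +8 000 000 mm⁴
  top flange: d = 111 mm → contributes +81 584 800 mm⁴
Total I = 171 169 600 mm⁴.
Radius of gyration: k = √(I/A) = √(171 169 600 / 15 600) = 104.7 mm.

k_x ≈ 100 mm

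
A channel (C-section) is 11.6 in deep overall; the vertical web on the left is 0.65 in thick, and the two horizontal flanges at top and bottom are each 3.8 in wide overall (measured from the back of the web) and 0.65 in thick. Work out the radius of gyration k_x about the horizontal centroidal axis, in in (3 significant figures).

k_x ≈ 4.22 in

Break the section into simple shapes (no overlaps), measuring from the bottom-left corner of the bounding box.
Web: 0.65 × 11.6, A = 7.54 in², y = 5.8 in, Ī = 84.549 in⁴.
Top flange (beyond web): 3.15 × 0.65, A = 2.0475 in², y = 11.275 in, Ī = 0.072089 in⁴.
Bottom flange (beyond web): 3.15 × 0.65, A = 2.0475 in², y = 0.325 in, Ī = 0.072089 in⁴.
By symmetry the centroid is at mid-height, ȳ = 5.8 in.
Transfer each piece to the horizontal centroidal axis using Ī + A·d² with d = y − 5.8:
  web: d = 0 in → contributes +84.549 in⁴
  top flange (beyond web): d = 5.475 in → contributes +61.447 in⁴
  bottom flange (beyond web): d = -5.475 in → contributes +61.447 in⁴
Total I = 207.44 in⁴.
Radius of gyration: k = √(I/A) = √(207.44 / 11.635) = 4.2225 in.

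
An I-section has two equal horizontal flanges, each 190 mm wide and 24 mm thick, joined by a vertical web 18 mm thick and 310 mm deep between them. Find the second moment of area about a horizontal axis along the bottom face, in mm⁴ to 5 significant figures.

Decompose the section into non-overlapping parts with the origin at the bottom-left of its bounding rectangle.
Bottom flange: 190 × 24, A = 4 560 mm², y = 12 mm, Ī = 218 880 mm⁴.
Web: 18 × 310, A = 5 580 mm², y = 179 mm, Ī = 44 686 500 mm⁴.
Top flange: 190 × 24, A = 4 560 mm², y = 346 mm, Ī = 218 880 mm⁴.
Transfer each piece to a horizontal axis along the bottom face using Ī + A·d² with d = y − 0:
  bottom flange: d = 12 mm → contributes +875 520 mm⁴
  web: d = 179 mm → contributes +223 475 280 mm⁴
  top flange: d = 346 mm → contributes +546 123 840 mm⁴
Total I = 770 474 640 mm⁴.

I_base ≈ 7.7047 × 10⁸ mm⁴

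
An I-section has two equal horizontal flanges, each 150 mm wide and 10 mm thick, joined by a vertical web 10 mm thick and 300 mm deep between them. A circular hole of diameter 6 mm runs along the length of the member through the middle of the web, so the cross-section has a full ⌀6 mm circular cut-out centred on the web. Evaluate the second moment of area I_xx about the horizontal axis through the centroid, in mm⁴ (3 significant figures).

Split into non-overlapping primitives; take the origin at the lower-left of the bounding box.
Bottom flange: 150 × 10, A = 1 500 mm², y = 5 mm, Ī = 12 500 mm⁴.
Web: 10 × 300, A = 3 000 mm², y = 160 mm, Ī = 22 500 000 mm⁴.
Top flange: 150 × 10, A = 1 500 mm², y = 315 mm, Ī = 12 500 mm⁴.
Hole (subtracted): ⌀6, A = 28.274 mm², y = 160 mm, Ī = 63.617 mm⁴.
By symmetry the centroid is at mid-height, ȳ = 160 mm.
Transfer each piece to the horizontal axis through the centroid using Ī + A·d² with d = y − 160:
  bottom flange: d = -155 mm → contributes +36 050 000 mm⁴
  web: d = 0 mm → contributes +22 500 000 mm⁴
  top flange: d = 155 mm → contributes +36 050 000 mm⁴
  hole: d = 0 mm → contributes −63.617 mm⁴
Total I = 94 599 936 mm⁴.

I_xx ≈ 9.46 × 10⁷ mm⁴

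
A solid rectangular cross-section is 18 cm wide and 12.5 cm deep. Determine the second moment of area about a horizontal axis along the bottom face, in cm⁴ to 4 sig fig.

The section: 18 × 12.5, A = 225 cm², y = 6.25 cm, Ī = 2929.69 cm⁴.
Transfer it to a horizontal axis along the bottom face using Ī + A·d² with d = y − 0:
  the section: d = 6.25 cm → contributes +11718.8 cm⁴
Total I = 11718.8 cm⁴.

I_base ≈ 1.172 × 10⁴ cm⁴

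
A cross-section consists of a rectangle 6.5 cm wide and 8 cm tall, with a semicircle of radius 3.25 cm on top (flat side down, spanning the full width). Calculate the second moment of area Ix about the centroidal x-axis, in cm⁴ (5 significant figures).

Split into non-overlapping primitives; take the origin at the lower-left of the bounding box.
Rectangular body: 6.5 × 8, A = 52 cm², y = 4 cm, Ī = 277.3333 cm⁴.
Semicircular cap: semicircle r = 3.25, A = 16.59154 cm², y = 9.379343 cm, Ī = 12.24519 cm⁴.
Centroid: ȳ = ΣA·y / ΣA = 5.301204 cm.
Transfer each piece to the centroidal x-axis using Ī + A·d² with d = y − 5.301204:
  rectangular body: d = -1.301204 cm → contributes +365.3762 cm⁴
  semicircular cap: d = 4.078139 cm → contributes +288.1827 cm⁴
Total I = 653.5588 cm⁴.

Ix ≈ 653.56 cm⁴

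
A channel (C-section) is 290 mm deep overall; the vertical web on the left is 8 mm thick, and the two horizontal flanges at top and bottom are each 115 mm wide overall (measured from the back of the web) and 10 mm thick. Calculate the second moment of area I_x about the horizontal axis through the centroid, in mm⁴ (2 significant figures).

Treat the section as a set of non-overlapping primitives; coordinates are from the bounding-box lower-left.
Web: 8 × 290, A = 2 320 mm², y = 145 mm, Ī = 16 259 333 mm⁴.
Top flange (beyond web): 107 × 10, A = 1 070 mm², y = 285 mm, Ī = 8 917 mm⁴.
Bottom flange (beyond web): 107 × 10, A = 1 070 mm², y = 5 mm, Ī = 8 917 mm⁴.
By symmetry the centroid is at mid-height, ȳ = 145 mm.
Transfer each piece to the horizontal axis through the centroid using Ī + A·d² with d = y − 145:
  web: d = 0 mm → contributes +16 259 333 mm⁴
  top flange (beyond web): d = 140 mm → contributes +20 980 917 mm⁴
  bottom flange (beyond web): d = -140 mm → contributes +20 980 917 mm⁴
Total I = 58 221 167 mm⁴.

I_x ≈ 5.8 × 10⁷ mm⁴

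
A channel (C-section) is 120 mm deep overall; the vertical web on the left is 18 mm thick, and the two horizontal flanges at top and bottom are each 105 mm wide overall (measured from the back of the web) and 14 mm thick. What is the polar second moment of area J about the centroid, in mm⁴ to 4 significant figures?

J ≈ 1.422 × 10⁷ mm⁴

Decompose the section into non-overlapping parts with the origin at the bottom-left of its bounding rectangle.
Web: 18 × 120, A = 2 160 mm², y = 60 mm, Ī = 2 592 000 mm⁴.
Top flange (beyond web): 87 × 14, A = 1 218 mm², y = 113 mm, Ī = 19 894 mm⁴.
Bottom flange (beyond web): 87 × 14, A = 1 218 mm², y = 7 mm, Ī = 19 894 mm⁴.
By symmetry the centroid is at mid-height, ȳ = 60 mm.
Transfer each piece to the centroidal x-axis using Ī + A·d² with d = y − 60:
  web: d = 0 mm → contributes +2 592 000 mm⁴
  top flange (beyond web): d = 53 mm → contributes +3 441 256 mm⁴
  bottom flange (beyond web): d = -53 mm → contributes +3 441 256 mm⁴
Total I = 9 474 512 mm⁴.
For the y-axis: x̄ = 36.8264 mm.
Repeating about the centroidal y-axis gives I_y = 4 750 337 mm⁴.
Polar second moment: J = I_x + I_y = 14 224 849 mm⁴.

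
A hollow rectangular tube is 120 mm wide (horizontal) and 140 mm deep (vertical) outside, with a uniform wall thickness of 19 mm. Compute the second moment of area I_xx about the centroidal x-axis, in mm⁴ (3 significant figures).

I_xx ≈ 2.02 × 10⁷ mm⁴

Break the section into simple shapes (no overlaps), measuring from the bottom-left corner of the bounding box.
Outer rectangle: 120 × 140, A = 16 800 mm², y = 70 mm, Ī = 27 440 000 mm⁴.
Inner void (subtracted): 82 × 102, A = 8 364 mm², y = 70 mm, Ī = 7 251 588 mm⁴.
By symmetry the centroid is at mid-height, ȳ = 70 mm.
All pieces are centred on the centroidal x-axis, so I = ΣĪ (holes subtracted) = 20 188 412 mm⁴.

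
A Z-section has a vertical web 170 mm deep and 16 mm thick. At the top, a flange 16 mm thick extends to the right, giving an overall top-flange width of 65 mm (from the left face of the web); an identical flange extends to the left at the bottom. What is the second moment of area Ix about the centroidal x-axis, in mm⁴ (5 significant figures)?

Ix ≈ 1.5881 × 10⁷ mm⁴

Decompose the section into non-overlapping parts with the origin at the bottom-left of its bounding rectangle.
Web: 16 × 170, A = 2 720 mm², y = 85 mm, Ī = 6 550 667 mm⁴.
Top flange (beyond web): 49 × 16, A = 784 mm², y = 162 mm, Ī = 16725.33 mm⁴.
Bottom flange (beyond web): 49 × 16, A = 784 mm², y = 8 mm, Ī = 16725.33 mm⁴.
Centroid: ȳ = ΣA·y / ΣA = 85 mm.
Transfer each piece to the centroidal x-axis using Ī + A·d² with d = y − 85:
  web: d = 0 mm → contributes +6 550 667 mm⁴
  top flange (beyond web): d = 77 mm → contributes +4 665 061 mm⁴
  bottom flange (beyond web): d = -77 mm → contributes +4 665 061 mm⁴
Total I = 15 880 789 mm⁴.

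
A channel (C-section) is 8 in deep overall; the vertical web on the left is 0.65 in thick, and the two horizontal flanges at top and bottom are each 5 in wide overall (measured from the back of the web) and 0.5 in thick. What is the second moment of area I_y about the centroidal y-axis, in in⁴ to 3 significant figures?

Split into non-overlapping primitives; take the origin at the lower-left of the bounding box.
Web: 0.65 × 8, A = 5.2 in², x = 0.325 in, Ī = 0.18308 in⁴.
Top flange (beyond web): 4.35 × 0.5, A = 2.175 in², x = 2.825 in, Ī = 3.4297 in⁴.
Bottom flange (beyond web): 4.35 × 0.5, A = 2.175 in², x = 2.825 in, Ī = 3.4297 in⁴.
Centroid: x̄ = ΣA·x / ΣA = 1.4637 in.
Transfer each piece to the centroidal y-axis using Ī + A·d² with d = x − 1.4637:
  web: d = -1.1387 in → contributes +6.9261 in⁴
  top flange (beyond web): d = 1.3613 in → contributes +7.46 in⁴
  bottom flange (beyond web): d = 1.3613 in → contributes +7.46 in⁴
Total I = 21.846 in⁴.

I_y ≈ 21.8 in⁴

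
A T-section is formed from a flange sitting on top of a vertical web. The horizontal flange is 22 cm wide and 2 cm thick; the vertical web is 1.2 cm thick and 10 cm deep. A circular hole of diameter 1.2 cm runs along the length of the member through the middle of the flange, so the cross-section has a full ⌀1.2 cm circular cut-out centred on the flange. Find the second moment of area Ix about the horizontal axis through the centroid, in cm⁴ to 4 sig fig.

Ix ≈ 452.1 cm⁴

Decompose the section into non-overlapping parts with the origin at the bottom-left of its bounding rectangle.
Flange: 22 × 2, A = 44 cm², y = 11 cm, Ī = 14.6667 cm⁴.
Web: 1.2 × 10, A = 12 cm², y = 5 cm, Ī = 100 cm⁴.
Hole (subtracted): ⌀1.2, A = 1.13097 cm², y = 11 cm, Ī = 0.101788 cm⁴.
Centroid: ȳ = ΣA·y / ΣA = 9.68778 cm.
Transfer each piece to the horizontal axis through the centroid using Ī + A·d² with d = y − 9.68778:
  flange: d = 1.31222 cm → contributes +90.4307 cm⁴
  web: d = -4.68778 cm → contributes +363.704 cm⁴
  hole: d = 1.31222 cm → contributes −2.04922 cm⁴
Total I = 452.085 cm⁴.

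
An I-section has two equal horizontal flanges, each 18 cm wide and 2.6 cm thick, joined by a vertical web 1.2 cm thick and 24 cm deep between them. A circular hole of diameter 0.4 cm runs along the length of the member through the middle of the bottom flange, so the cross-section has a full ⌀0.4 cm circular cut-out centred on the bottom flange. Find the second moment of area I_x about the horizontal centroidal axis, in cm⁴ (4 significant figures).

I_x ≈ 1.797 × 10⁴ cm⁴

Decompose the section into non-overlapping parts with the origin at the bottom-left of its bounding rectangle.
Bottom flange: 18 × 2.6, A = 46.8 cm², y = 1.3 cm, Ī = 26.364 cm⁴.
Web: 1.2 × 24, A = 28.8 cm², y = 14.6 cm, Ī = 1382.4 cm⁴.
Top flange: 18 × 2.6, A = 46.8 cm², y = 27.9 cm, Ī = 26.364 cm⁴.
Hole (subtracted): ⌀0.4, A = 0.125664 cm², y = 1.3 cm, Ī = 0.00125664 cm⁴.
Centroid: ȳ = ΣA·y / ΣA = 14.6137 cm.
Transfer each piece to the horizontal centroidal axis using Ī + A·d² with d = y − 14.6137:
  bottom flange: d = -13.3137 cm → contributes +8321.84 cm⁴
  web: d = -0.0136687 cm → contributes +1382.41 cm⁴
  top flange: d = 13.2863 cm → contributes +8287.81 cm⁴
  hole: d = -13.3137 cm → contributes −22.2756 cm⁴
Total I = 17969.8 cm⁴.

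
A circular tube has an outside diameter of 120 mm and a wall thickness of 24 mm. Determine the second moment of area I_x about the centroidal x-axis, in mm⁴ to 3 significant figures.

Break the section into simple shapes (no overlaps), measuring from the bottom-left corner of the bounding box.
Outer circle: ⌀120, A = 11 310 mm², y = 60 mm, Ī = 10 178 760 mm⁴.
Bore (subtracted): ⌀72, A = 4071.5 mm², y = 60 mm, Ī = 1 319 167 mm⁴.
By symmetry the centroid is at mid-height, ȳ = 60 mm.
All pieces are centred on the centroidal x-axis, so I = ΣĪ (holes subtracted) = 8 859 593 mm⁴.

I_x ≈ 8.86 × 10⁶ mm⁴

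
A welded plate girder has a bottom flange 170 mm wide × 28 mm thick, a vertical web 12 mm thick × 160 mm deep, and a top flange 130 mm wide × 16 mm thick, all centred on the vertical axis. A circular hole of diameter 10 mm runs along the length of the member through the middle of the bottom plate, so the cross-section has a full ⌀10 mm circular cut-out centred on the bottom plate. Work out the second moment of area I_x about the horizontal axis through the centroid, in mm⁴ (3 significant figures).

I_x ≈ 5.43 × 10⁷ mm⁴

Decompose the section into non-overlapping parts with the origin at the bottom-left of its bounding rectangle.
Bottom plate: 170 × 28, A = 4 760 mm², y = 14 mm, Ī = 310 987 mm⁴.
Web plate: 12 × 160, A = 1 920 mm², y = 108 mm, Ī = 4 096 000 mm⁴.
Top plate: 130 × 16, A = 2 080 mm², y = 196 mm, Ī = 44 373 mm⁴.
Hole (subtracted): ⌀10, A = 78.54 mm², y = 14 mm, Ī = 490.87 mm⁴.
Centroid: ȳ = ΣA·y / ΣA = 78.395 mm.
Transfer each piece to the horizontal axis through the centroid using Ī + A·d² with d = y − 78.395:
  bottom plate: d = -64.395 mm → contributes +20 049 169 mm⁴
  web plate: d = 29.605 mm → contributes +5 778 830 mm⁴
  top plate: d = 117.61 mm → contributes +28 812 868 mm⁴
  hole: d = -64.395 mm → contributes −326 170 mm⁴
Total I = 54 314 698 mm⁴.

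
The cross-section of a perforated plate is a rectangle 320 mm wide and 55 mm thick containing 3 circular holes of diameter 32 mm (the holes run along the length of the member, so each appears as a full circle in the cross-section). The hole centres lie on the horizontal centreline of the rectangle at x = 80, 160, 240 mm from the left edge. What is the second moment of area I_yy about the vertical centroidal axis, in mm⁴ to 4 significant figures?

I_yy ≈ 1.397 × 10⁸ mm⁴

Decompose the section into non-overlapping parts with the origin at the bottom-left of its bounding rectangle.
Plate: 320 × 55, A = 17 600 mm², x = 160 mm, Ī = 150 186 667 mm⁴.
Hole 1 (subtracted): ⌀32, A = 804.248 mm², x = 80 mm, Ī = 51471.9 mm⁴.
Hole 2 (subtracted): ⌀32, A = 804.248 mm², x = 160 mm, Ī = 51471.9 mm⁴.
Hole 3 (subtracted): ⌀32, A = 804.248 mm², x = 240 mm, Ī = 51471.9 mm⁴.
By symmetry the centroid is at mid-width, x̄ = 160 mm.
Transfer each piece to the vertical centroidal axis using Ī + A·d² with d = x − 160:
  plate: d = 0 mm → contributes +150 186 667 mm⁴
  hole 1: d = -80 mm → contributes −5 198 657 mm⁴
  hole 2: d = 0 mm → contributes −51471.9 mm⁴
  hole 3: d = 80 mm → contributes −5 198 657 mm⁴
Total I = 139 737 880 mm⁴.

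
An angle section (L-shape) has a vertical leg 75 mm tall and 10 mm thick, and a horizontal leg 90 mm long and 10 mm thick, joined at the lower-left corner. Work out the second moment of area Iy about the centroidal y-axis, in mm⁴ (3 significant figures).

Decompose the section into non-overlapping parts with the origin at the bottom-left of its bounding rectangle.
Vertical leg: 10 × 75, A = 750 mm², x = 5 mm, Ī = 6 250 mm⁴.
Horizontal leg (remainder): 80 × 10, A = 800 mm², x = 50 mm, Ī = 426 667 mm⁴.
Centroid: x̄ = ΣA·x / ΣA = 28.226 mm.
Transfer each piece to the centroidal y-axis using Ī + A·d² with d = x − 28.226:
  vertical leg: d = -23.226 mm → contributes +410 829 mm⁴
  horizontal leg (remainder): d = 21.774 mm → contributes +805 959 mm⁴
Total I = 1 216 788 mm⁴.

Iy ≈ 1.22 × 10⁶ mm⁴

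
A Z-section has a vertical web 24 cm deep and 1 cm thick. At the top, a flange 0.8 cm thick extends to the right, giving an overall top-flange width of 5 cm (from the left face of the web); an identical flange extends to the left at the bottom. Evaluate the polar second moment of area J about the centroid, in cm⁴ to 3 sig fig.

J ≈ 2060 cm⁴

Decompose the section into non-overlapping parts with the origin at the bottom-left of its bounding rectangle.
Web: 1 × 24, A = 24 cm², y = 12 cm, Ī = 1 152 cm⁴.
Top flange (beyond web): 4 × 0.8, A = 3.2 cm², y = 23.6 cm, Ī = 0.17067 cm⁴.
Bottom flange (beyond web): 4 × 0.8, A = 3.2 cm², y = 0.4 cm, Ī = 0.17067 cm⁴.
Centroid: ȳ = ΣA·y / ΣA = 12 cm.
Transfer each piece to the centroidal x-axis using Ī + A·d² with d = y − 12:
  web: d = 0 cm → contributes +1 152 cm⁴
  top flange (beyond web): d = 11.6 cm → contributes +430.76 cm⁴
  bottom flange (beyond web): d = -11.6 cm → contributes +430.76 cm⁴
Total I = 2013.5 cm⁴.
For the y-axis: x̄ = 4.5 cm.
Repeating about the centroidal y-axis gives I_y = 50.533 cm⁴.
Polar second moment: J = I_x + I_y = 2064.1 cm⁴.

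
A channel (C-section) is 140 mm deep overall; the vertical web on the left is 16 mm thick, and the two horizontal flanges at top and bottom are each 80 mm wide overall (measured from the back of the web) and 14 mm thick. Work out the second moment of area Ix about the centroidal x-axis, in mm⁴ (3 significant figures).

Decompose the section into non-overlapping parts with the origin at the bottom-left of its bounding rectangle.
Web: 16 × 140, A = 2 240 mm², y = 70 mm, Ī = 3 658 667 mm⁴.
Top flange (beyond web): 64 × 14, A = 896 mm², y = 133 mm, Ī = 14 635 mm⁴.
Bottom flange (beyond web): 64 × 14, A = 896 mm², y = 7 mm, Ī = 14 635 mm⁴.
By symmetry the centroid is at mid-height, ȳ = 70 mm.
Transfer each piece to the centroidal x-axis using Ī + A·d² with d = y − 70:
  web: d = 0 mm → contributes +3 658 667 mm⁴
  top flange (beyond web): d = 63 mm → contributes +3 570 859 mm⁴
  bottom flange (beyond web): d = -63 mm → contributes +3 570 859 mm⁴
Total I = 10 800 384 mm⁴.

Ix ≈ 1.08 × 10⁷ mm⁴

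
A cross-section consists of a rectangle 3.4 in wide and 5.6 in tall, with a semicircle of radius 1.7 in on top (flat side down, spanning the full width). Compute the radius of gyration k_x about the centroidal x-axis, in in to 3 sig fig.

Decompose the section into non-overlapping parts with the origin at the bottom-left of its bounding rectangle.
Rectangular body: 3.4 × 5.6, A = 19.04 in², y = 2.8 in, Ī = 49.758 in⁴.
Semicircular cap: semicircle r = 1.7, A = 4.5396 in², y = 6.3215 in, Ī = 0.9167 in⁴.
Centroid: ȳ = ΣA·y / ΣA = 3.478 in.
Transfer each piece to the centroidal x-axis using Ī + A·d² with d = y − 3.478:
  rectangular body: d = -0.67797 in → contributes +58.509 in⁴
  semicircular cap: d = 2.8435 in → contributes +37.622 in⁴
Total I = 96.132 in⁴.
Radius of gyration: k = √(I/A) = √(96.132 / 23.58) = 2.0191 in.

k_x ≈ 2.02 in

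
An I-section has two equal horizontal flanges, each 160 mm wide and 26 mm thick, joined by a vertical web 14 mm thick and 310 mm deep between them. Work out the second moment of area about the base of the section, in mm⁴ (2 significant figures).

Break the section into simple shapes (no overlaps), measuring from the bottom-left corner of the bounding box.
Bottom flange: 160 × 26, A = 4 160 mm², y = 13 mm, Ī = 234 347 mm⁴.
Web: 14 × 310, A = 4 340 mm², y = 181 mm, Ī = 34 756 167 mm⁴.
Top flange: 160 × 26, A = 4 160 mm², y = 349 mm, Ī = 234 347 mm⁴.
Transfer each piece to the base of the section using Ī + A·d² with d = y − 0:
  bottom flange: d = 13 mm → contributes +937 387 mm⁴
  web: d = 181 mm → contributes +176 938 907 mm⁴
  top flange: d = 349 mm → contributes +506 926 507 mm⁴
Total I = 684 802 800 mm⁴.

I_base ≈ 6.8 × 10⁸ mm⁴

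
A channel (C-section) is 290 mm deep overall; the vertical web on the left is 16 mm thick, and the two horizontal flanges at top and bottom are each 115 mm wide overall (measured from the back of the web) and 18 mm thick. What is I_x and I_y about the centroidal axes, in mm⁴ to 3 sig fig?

I_x ≈ 9.85 × 10⁷ mm⁴, I_y ≈ 9.67 × 10⁶ mm⁴

Break the section into simple shapes (no overlaps), measuring from the bottom-left corner of the bounding box.
Web: 16 × 290, A = 4 640 mm², y = 145 mm, Ī = 32 518 667 mm⁴.
Top flange (beyond web): 99 × 18, A = 1 782 mm², y = 281 mm, Ī = 48 114 mm⁴.
Bottom flange (beyond web): 99 × 18, A = 1 782 mm², y = 9 mm, Ī = 48 114 mm⁴.
By symmetry the centroid is at mid-height, ȳ = 145 mm.
Transfer each piece to the centroidal x-axis using Ī + A·d² with d = y − 145:
  web: d = 0 mm → contributes +32 518 667 mm⁴
  top flange (beyond web): d = 136 mm → contributes +33 007 986 mm⁴
  bottom flange (beyond web): d = -136 mm → contributes +33 007 986 mm⁴
Total I = 98 534 639 mm⁴.
For the y-axis: x̄ = 32.979 mm.
Repeating about the centroidal y-axis gives I_y = 9 674 355 mm⁴.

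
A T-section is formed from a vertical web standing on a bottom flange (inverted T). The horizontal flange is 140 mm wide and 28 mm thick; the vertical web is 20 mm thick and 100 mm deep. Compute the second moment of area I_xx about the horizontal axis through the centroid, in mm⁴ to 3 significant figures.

Decompose the section into non-overlapping parts with the origin at the bottom-left of its bounding rectangle.
Flange: 140 × 28, A = 3 920 mm², y = 14 mm, Ī = 256 107 mm⁴.
Web: 20 × 100, A = 2 000 mm², y = 78 mm, Ī = 1 666 667 mm⁴.
Centroid: ȳ = ΣA·y / ΣA = 35.622 mm.
Transfer each piece to the horizontal axis through the centroid using Ī + A·d² with d = y − 35.622:
  flange: d = -21.622 mm → contributes +2 088 685 mm⁴
  web: d = 42.378 mm → contributes +5 258 521 mm⁴
Total I = 7 347 206 mm⁴.

I_xx ≈ 7.35 × 10⁶ mm⁴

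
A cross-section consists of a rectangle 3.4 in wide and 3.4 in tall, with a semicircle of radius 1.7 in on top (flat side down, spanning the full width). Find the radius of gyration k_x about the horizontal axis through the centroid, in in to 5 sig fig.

Split into non-overlapping primitives; take the origin at the lower-left of the bounding box.
Rectangular body: 3.4 × 3.4, A = 11.56 in², y = 1.7 in, Ī = 11.13613 in⁴.
Semicircular cap: semicircle r = 1.7, A = 4.539601 in², y = 4.121502 in, Ī = 0.9167011 in⁴.
Centroid: ȳ = ΣA·y / ΣA = 2.382791 in.
Transfer each piece to the horizontal axis through the centroid using Ī + A·d² with d = y − 2.382791:
  rectangular body: d = -0.6827906 in → contributes +16.52544 in⁴
  semicircular cap: d = 1.738712 in → contributes +14.64046 in⁴
Total I = 31.1659 in⁴.
Radius of gyration: k = √(I/A) = √(31.1659 / 16.0996) = 1.391337 in.

k_x ≈ 1.3913 in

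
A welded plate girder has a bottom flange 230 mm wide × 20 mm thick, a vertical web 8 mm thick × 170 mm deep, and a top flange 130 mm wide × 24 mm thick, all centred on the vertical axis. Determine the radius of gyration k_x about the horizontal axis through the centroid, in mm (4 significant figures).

Treat the section as a set of non-overlapping primitives; coordinates are from the bounding-box lower-left.
Bottom plate: 230 × 20, A = 4 600 mm², y = 10 mm, Ī = 153 333 mm⁴.
Web plate: 8 × 170, A = 1 360 mm², y = 105 mm, Ī = 3 275 333 mm⁴.
Top plate: 130 × 24, A = 3 120 mm², y = 202 mm, Ī = 149 760 mm⁴.
Centroid: ȳ = ΣA·y / ΣA = 90.2026 mm.
Transfer each piece to the horizontal axis through the centroid using Ī + A·d² with d = y − 90.2026:
  bottom plate: d = -80.2026 mm → contributes +29 742 668 mm⁴
  web plate: d = 14.7974 mm → contributes +3 573 121 mm⁴
  top plate: d = 111.797 mm → contributes +39 145 545 mm⁴
Total I = 72 461 334 mm⁴.
Radius of gyration: k = √(I/A) = √(72 461 334 / 9 080) = 89.3327 mm.

k_x ≈ 89.33 mm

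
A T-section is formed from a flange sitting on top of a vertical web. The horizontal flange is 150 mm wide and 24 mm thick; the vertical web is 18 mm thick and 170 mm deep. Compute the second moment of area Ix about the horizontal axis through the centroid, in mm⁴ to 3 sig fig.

Ix ≈ 2.31 × 10⁷ mm⁴

Decompose the section into non-overlapping parts with the origin at the bottom-left of its bounding rectangle.
Flange: 150 × 24, A = 3 600 mm², y = 182 mm, Ī = 172 800 mm⁴.
Web: 18 × 170, A = 3 060 mm², y = 85 mm, Ī = 7 369 500 mm⁴.
Centroid: ȳ = ΣA·y / ΣA = 137.43 mm.
Transfer each piece to the horizontal axis through the centroid using Ī + A·d² with d = y − 137.43:
  flange: d = 44.568 mm → contributes +7 323 365 mm⁴
  web: d = -52.432 mm → contributes +15 781 930 mm⁴
Total I = 23 105 295 mm⁴.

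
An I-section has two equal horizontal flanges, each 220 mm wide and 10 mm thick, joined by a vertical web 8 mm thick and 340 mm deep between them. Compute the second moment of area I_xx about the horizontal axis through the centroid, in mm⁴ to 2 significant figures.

I_xx ≈ 1.6 × 10⁸ mm⁴

Treat the section as a set of non-overlapping primitives; coordinates are from the bounding-box lower-left.
Bottom flange: 220 × 10, A = 2 200 mm², y = 5 mm, Ī = 18 333 mm⁴.
Web: 8 × 340, A = 2 720 mm², y = 180 mm, Ī = 26 202 667 mm⁴.
Top flange: 220 × 10, A = 2 200 mm², y = 355 mm, Ī = 18 333 mm⁴.
By symmetry the centroid is at mid-height, ȳ = 180 mm.
Transfer each piece to the horizontal axis through the centroid using Ī + A·d² with d = y − 180:
  bottom flange: d = -175 mm → contributes +67 393 333 mm⁴
  web: d = 0 mm → contributes +26 202 667 mm⁴
  top flange: d = 175 mm → contributes +67 393 333 mm⁴
Total I = 160 989 333 mm⁴.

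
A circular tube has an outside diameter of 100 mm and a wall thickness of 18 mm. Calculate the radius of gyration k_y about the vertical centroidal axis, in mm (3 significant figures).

k_y ≈ 29.7 mm

Treat the section as a set of non-overlapping primitives; coordinates are from the bounding-box lower-left.
Outer circle: ⌀100, A = 7 854 mm², x = 50 mm, Ī = 4 908 739 mm⁴.
Bore (subtracted): ⌀64, A = 3 217 mm², x = 50 mm, Ī = 823 550 mm⁴.
By symmetry the centroid is at mid-width, x̄ = 50 mm.
All pieces are centred on the vertical centroidal axis, so I = ΣĪ (holes subtracted) = 4 085 189 mm⁴.
Radius of gyration: k = √(I/A) = √(4 085 189 / 4 637) = 29.682 mm.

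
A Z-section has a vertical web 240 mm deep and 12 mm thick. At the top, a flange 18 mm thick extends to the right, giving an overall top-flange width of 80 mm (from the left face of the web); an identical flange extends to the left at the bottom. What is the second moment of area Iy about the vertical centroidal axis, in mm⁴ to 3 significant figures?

Decompose the section into non-overlapping parts with the origin at the bottom-left of its bounding rectangle.
Web: 12 × 240, A = 2 880 mm², x = 74 mm, Ī = 34 560 mm⁴.
Top flange (beyond web): 68 × 18, A = 1 224 mm², x = 114 mm, Ī = 471 648 mm⁴.
Bottom flange (beyond web): 68 × 18, A = 1 224 mm², x = 34 mm, Ī = 471 648 mm⁴.
Centroid: x̄ = ΣA·x / ΣA = 74 mm.
Transfer each piece to the vertical centroidal axis using Ī + A·d² with d = x − 74:
  web: d = 0 mm → contributes +34 560 mm⁴
  top flange (beyond web): d = 40 mm → contributes +2 430 048 mm⁴
  bottom flange (beyond web): d = -40 mm → contributes +2 430 048 mm⁴
Total I = 4 894 656 mm⁴.

Iy ≈ 4.89 × 10⁶ mm⁴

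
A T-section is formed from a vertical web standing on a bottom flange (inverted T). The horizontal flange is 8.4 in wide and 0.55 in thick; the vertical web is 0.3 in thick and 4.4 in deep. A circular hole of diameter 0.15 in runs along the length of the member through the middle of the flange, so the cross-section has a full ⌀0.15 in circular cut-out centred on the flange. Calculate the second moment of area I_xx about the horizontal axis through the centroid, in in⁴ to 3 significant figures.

Treat the section as a set of non-overlapping primitives; coordinates are from the bounding-box lower-left.
Flange: 8.4 × 0.55, A = 4.62 in², y = 0.275 in, Ī = 0.11646 in⁴.
Web: 0.3 × 4.4, A = 1.32 in², y = 2.75 in, Ī = 2.1296 in⁴.
Hole (subtracted): ⌀0.15, A = 0.017671 in², y = 0.275 in, Ī = 0.00002485 in⁴.
Centroid: ȳ = ΣA·y / ΣA = 0.82664 in.
Transfer each piece to the horizontal axis through the centroid using Ī + A·d² with d = y − 0.82664:
  flange: d = -0.55164 in → contributes +1.5224 in⁴
  web: d = 1.9234 in → contributes +7.0127 in⁴
  hole: d = -0.55164 in → contributes −0.0054024 in⁴
Total I = 8.5297 in⁴.

I_xx ≈ 8.53 in⁴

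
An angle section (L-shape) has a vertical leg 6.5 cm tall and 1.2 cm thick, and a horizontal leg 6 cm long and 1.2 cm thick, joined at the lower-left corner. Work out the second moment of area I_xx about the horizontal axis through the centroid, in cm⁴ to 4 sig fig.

Break the section into simple shapes (no overlaps), measuring from the bottom-left corner of the bounding box.
Vertical leg: 1.2 × 6.5, A = 7.8 cm², y = 3.25 cm, Ī = 27.4625 cm⁴.
Horizontal leg (remainder): 4.8 × 1.2, A = 5.76 cm², y = 0.6 cm, Ī = 0.6912 cm⁴.
Centroid: ȳ = ΣA·y / ΣA = 2.12434 cm.
Transfer each piece to the horizontal axis through the centroid using Ī + A·d² with d = y − 2.12434:
  vertical leg: d = 1.12566 cm → contributes +37.346 cm⁴
  horizontal leg (remainder): d = -1.52434 cm → contributes +14.0751 cm⁴
Total I = 51.4212 cm⁴.

I_xx ≈ 51.42 cm⁴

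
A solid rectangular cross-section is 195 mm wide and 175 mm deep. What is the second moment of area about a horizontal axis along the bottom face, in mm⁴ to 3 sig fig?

I_base ≈ 3.48 × 10⁸ mm⁴

The section: 195 × 175, A = 34 125 mm², y = 87.5 mm, Ī = 87 089 844 mm⁴.
Transfer it to a horizontal axis along the bottom face using Ī + A·d² with d = y − 0:
  the section: d = 87.5 mm → contributes +348 359 375 mm⁴
Total I = 348 359 375 mm⁴.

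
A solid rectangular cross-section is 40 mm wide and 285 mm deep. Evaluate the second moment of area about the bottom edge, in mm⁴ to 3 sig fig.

I_base ≈ 3.09 × 10⁸ mm⁴

The section: 40 × 285, A = 11 400 mm², y = 142.5 mm, Ī = 77 163 750 mm⁴.
Transfer it to the base of the section using Ī + A·d² with d = y − 0:
  the section: d = 142.5 mm → contributes +308 655 000 mm⁴
Total I = 308 655 000 mm⁴.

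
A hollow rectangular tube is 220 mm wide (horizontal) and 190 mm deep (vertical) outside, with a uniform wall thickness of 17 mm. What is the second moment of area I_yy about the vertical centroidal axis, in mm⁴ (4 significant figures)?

I_yy ≈ 8.494 × 10⁷ mm⁴

Decompose the section into non-overlapping parts with the origin at the bottom-left of its bounding rectangle.
Outer rectangle: 220 × 190, A = 41 800 mm², x = 110 mm, Ī = 168 593 333 mm⁴.
Inner void (subtracted): 186 × 156, A = 29 016 mm², x = 110 mm, Ī = 83 653 128 mm⁴.
By symmetry the centroid is at mid-width, x̄ = 110 mm.
All pieces are centred on the vertical centroidal axis, so I = ΣĪ (holes subtracted) = 84 940 205 mm⁴.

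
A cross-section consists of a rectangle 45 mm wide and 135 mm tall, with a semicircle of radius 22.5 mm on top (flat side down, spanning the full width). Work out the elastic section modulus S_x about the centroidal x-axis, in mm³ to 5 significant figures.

Break the section into simple shapes (no overlaps), measuring from the bottom-left corner of the bounding box.
Rectangular body: 45 × 135, A = 6 075 mm², y = 67.5 mm, Ī = 9 226 406 mm⁴.
Semicircular cap: semicircle r = 22.5, A = 795.2156 mm², y = 144.5493 mm, Ī = 28129.51 mm⁴.
Centroid: ȳ = ΣA·y / ΣA = 76.41832 mm.
Transfer each piece to the centroidal x-axis using Ī + A·d² with d = y − 76.41832:
  rectangular body: d = -8.918324 mm → contributes +9 709 590 mm⁴
  semicircular cap: d = 68.13097 mm → contributes +3 719 385 mm⁴
Total I = 13 428 975 mm⁴.
Extreme fibre distance c = 81.08168 mm; S = I/c = 165622.8 mm³.

S_x ≈ 1.6562 × 10⁵ mm³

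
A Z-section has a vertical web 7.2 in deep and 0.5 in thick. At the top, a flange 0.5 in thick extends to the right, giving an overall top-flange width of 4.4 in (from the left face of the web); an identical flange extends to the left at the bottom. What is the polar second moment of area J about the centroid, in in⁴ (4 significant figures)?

J ≈ 83.30 in⁴

Break the section into simple shapes (no overlaps), measuring from the bottom-left corner of the bounding box.
Web: 0.5 × 7.2, A = 3.6 in², y = 3.6 in, Ī = 15.552 in⁴.
Top flange (beyond web): 3.9 × 0.5, A = 1.95 in², y = 6.95 in, Ī = 0.040625 in⁴.
Bottom flange (beyond web): 3.9 × 0.5, A = 1.95 in², y = 0.25 in, Ī = 0.040625 in⁴.
Centroid: ȳ = ΣA·y / ΣA = 3.6 in.
Transfer each piece to the centroidal x-axis using Ī + A·d² with d = y − 3.6:
  web: d = 0 in → contributes +15.552 in⁴
  top flange (beyond web): d = 3.35 in → contributes +21.9245 in⁴
  bottom flange (beyond web): d = -3.35 in → contributes +21.9245 in⁴
Total I = 59.401 in⁴.
For the y-axis: x̄ = 4.15 in.
Repeating about the centroidal y-axis gives I_y = 23.8943 in⁴.
Polar second moment: J = I_x + I_y = 83.2953 in⁴.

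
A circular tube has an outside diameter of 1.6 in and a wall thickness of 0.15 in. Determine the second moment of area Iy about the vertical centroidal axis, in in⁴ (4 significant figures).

Iy ≈ 0.1815 in⁴

Decompose the section into non-overlapping parts with the origin at the bottom-left of its bounding rectangle.
Outer circle: ⌀1.6, A = 2.01062 in², x = 0.8 in, Ī = 0.321699 in⁴.
Bore (subtracted): ⌀1.3, A = 1.32732 in², x = 0.8 in, Ī = 0.140198 in⁴.
By symmetry the centroid is at mid-width, x̄ = 0.8 in.
All pieces are centred on the vertical centroidal axis, so I = ΣĪ (holes subtracted) = 0.181501 in⁴.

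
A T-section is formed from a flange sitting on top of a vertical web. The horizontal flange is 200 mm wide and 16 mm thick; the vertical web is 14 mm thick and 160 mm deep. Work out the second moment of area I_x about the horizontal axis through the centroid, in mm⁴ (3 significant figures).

I_x ≈ 1.51 × 10⁷ mm⁴

Break the section into simple shapes (no overlaps), measuring from the bottom-left corner of the bounding box.
Flange: 200 × 16, A = 3 200 mm², y = 168 mm, Ī = 68 267 mm⁴.
Web: 14 × 160, A = 2 240 mm², y = 80 mm, Ī = 4 778 667 mm⁴.
Centroid: ȳ = ΣA·y / ΣA = 131.76 mm.
Transfer each piece to the horizontal axis through the centroid using Ī + A·d² with d = y − 131.76:
  flange: d = 36.235 mm → contributes +4 269 856 mm⁴
  web: d = -51.765 mm → contributes +10 780 937 mm⁴
Total I = 15 050 792 mm⁴.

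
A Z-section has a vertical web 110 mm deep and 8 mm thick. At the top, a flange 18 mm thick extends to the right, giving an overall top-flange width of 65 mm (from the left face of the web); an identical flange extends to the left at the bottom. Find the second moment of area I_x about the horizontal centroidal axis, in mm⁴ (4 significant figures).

Decompose the section into non-overlapping parts with the origin at the bottom-left of its bounding rectangle.
Web: 8 × 110, A = 880 mm², y = 55 mm, Ī = 887 333 mm⁴.
Top flange (beyond web): 57 × 18, A = 1 026 mm², y = 101 mm, Ī = 27 702 mm⁴.
Bottom flange (beyond web): 57 × 18, A = 1 026 mm², y = 9 mm, Ī = 27 702 mm⁴.
Centroid: ȳ = ΣA·y / ΣA = 55 mm.
Transfer each piece to the horizontal centroidal axis using Ī + A·d² with d = y − 55:
  web: d = 0 mm → contributes +887 333 mm⁴
  top flange (beyond web): d = 46 mm → contributes +2 198 718 mm⁴
  bottom flange (beyond web): d = -46 mm → contributes +2 198 718 mm⁴
Total I = 5 284 769 mm⁴.

I_x ≈ 5.285 × 10⁶ mm⁴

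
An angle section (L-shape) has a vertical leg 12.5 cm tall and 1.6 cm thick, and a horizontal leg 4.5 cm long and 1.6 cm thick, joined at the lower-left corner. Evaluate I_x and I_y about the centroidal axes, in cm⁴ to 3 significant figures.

I_x ≈ 373 cm⁴, I_y ≈ 26.6 cm⁴

Split into non-overlapping primitives; take the origin at the lower-left of the bounding box.
Vertical leg: 1.6 × 12.5, A = 20 cm², y = 6.25 cm, Ī = 260.42 cm⁴.
Horizontal leg (remainder): 2.9 × 1.6, A = 4.64 cm², y = 0.8 cm, Ī = 0.98987 cm⁴.
Centroid: ȳ = ΣA·y / ΣA = 5.2237 cm.
Transfer each piece to the centroidal x-axis using Ī + A·d² with d = y − 5.2237:
  vertical leg: d = 1.0263 cm → contributes +281.48 cm⁴
  horizontal leg (remainder): d = -4.4237 cm → contributes +91.791 cm⁴
Total I = 373.27 cm⁴.
For the y-axis: x̄ = 1.2237 cm.
Repeating about the centroidal y-axis gives I_y = 26.585 cm⁴.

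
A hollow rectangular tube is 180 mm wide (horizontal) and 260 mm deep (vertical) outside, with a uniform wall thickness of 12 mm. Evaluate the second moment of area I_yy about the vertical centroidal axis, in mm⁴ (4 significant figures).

Break the section into simple shapes (no overlaps), measuring from the bottom-left corner of the bounding box.
Outer rectangle: 180 × 260, A = 46 800 mm², x = 90 mm, Ī = 126 360 000 mm⁴.
Inner void (subtracted): 156 × 236, A = 36 816 mm², x = 90 mm, Ī = 74 662 848 mm⁴.
By symmetry the centroid is at mid-width, x̄ = 90 mm.
All pieces are centred on the vertical centroidal axis, so I = ΣĪ (holes subtracted) = 51 697 152 mm⁴.

I_yy ≈ 5.170 × 10⁷ mm⁴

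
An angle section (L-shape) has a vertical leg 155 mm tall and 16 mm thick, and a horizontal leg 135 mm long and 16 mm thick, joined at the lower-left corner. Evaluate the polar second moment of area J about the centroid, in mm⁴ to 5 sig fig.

Treat the section as a set of non-overlapping primitives; coordinates are from the bounding-box lower-left.
Vertical leg: 16 × 155, A = 2 480 mm², y = 77.5 mm, Ī = 4 965 167 mm⁴.
Horizontal leg (remainder): 119 × 16, A = 1 904 mm², y = 8 mm, Ī = 40618.67 mm⁴.
Centroid: ȳ = ΣA·y / ΣA = 47.31569 mm.
Transfer each piece to the centroidal x-axis using Ī + A·d² with d = y − 47.31569:
  vertical leg: d = 30.18431 mm → contributes +7 224 676 mm⁴
  horizontal leg (remainder): d = -39.31569 mm → contributes +2 983 677 mm⁴
Total I = 10 208 352 mm⁴.
For the y-axis: x̄ = 37.31569 mm.
Repeating about the centroidal y-axis gives I_y = 7 207 232 mm⁴.
Polar second moment: J = I_x + I_y = 17 415 585 mm⁴.

J ≈ 1.7416 × 10⁷ mm⁴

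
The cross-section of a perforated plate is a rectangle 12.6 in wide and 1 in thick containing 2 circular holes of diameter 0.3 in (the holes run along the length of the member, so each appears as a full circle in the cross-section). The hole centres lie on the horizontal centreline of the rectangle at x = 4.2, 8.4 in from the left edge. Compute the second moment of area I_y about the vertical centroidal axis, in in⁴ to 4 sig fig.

I_y ≈ 166.1 in⁴

Split into non-overlapping primitives; take the origin at the lower-left of the bounding box.
Plate: 12.6 × 1, A = 12.6 in², x = 6.3 in, Ī = 166.698 in⁴.
Hole 1 (subtracted): ⌀0.3, A = 0.0706858 in², x = 4.2 in, Ī = 0.000397608 in⁴.
Hole 2 (subtracted): ⌀0.3, A = 0.0706858 in², x = 8.4 in, Ī = 0.000397608 in⁴.
By symmetry the centroid is at mid-width, x̄ = 6.3 in.
Transfer each piece to the vertical centroidal axis using Ī + A·d² with d = x − 6.3:
  plate: d = 0 in → contributes +166.698 in⁴
  hole 1: d = -2.1 in → contributes −0.312122 in⁴
  hole 2: d = 2.1 in → contributes −0.312122 in⁴
Total I = 166.074 in⁴.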